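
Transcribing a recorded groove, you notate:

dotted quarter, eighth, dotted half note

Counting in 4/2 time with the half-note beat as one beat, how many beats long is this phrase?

One half-note beat = 4 eighth notes.
In eighth notes: dotted quarter = 3; eighth = 1; dotted half note = 6.
Altogether 3 + 1 + 6 = 10.
10 ÷ 4 = 2.5 beats.

2.5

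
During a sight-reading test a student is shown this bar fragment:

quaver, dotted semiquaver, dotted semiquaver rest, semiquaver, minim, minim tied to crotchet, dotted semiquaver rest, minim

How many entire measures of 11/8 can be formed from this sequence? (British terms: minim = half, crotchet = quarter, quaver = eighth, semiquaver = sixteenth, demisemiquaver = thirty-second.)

1

One bar of 11/8 = 44 thirty-second notes.
Working in thirty-second notes: quaver = 4; dotted semiquaver = 3; dotted semiquaver rest = 3; semiquaver = 2; minim = 16; minim tied to crotchet (minim + crotchet) = 24; dotted semiquaver rest = 3; minim = 16.
Altogether 4 + 3 + 3 + 2 + 16 + 24 + 3 + 16 = 71.
71 ÷ 44 = 1 complete bar with 27 left over.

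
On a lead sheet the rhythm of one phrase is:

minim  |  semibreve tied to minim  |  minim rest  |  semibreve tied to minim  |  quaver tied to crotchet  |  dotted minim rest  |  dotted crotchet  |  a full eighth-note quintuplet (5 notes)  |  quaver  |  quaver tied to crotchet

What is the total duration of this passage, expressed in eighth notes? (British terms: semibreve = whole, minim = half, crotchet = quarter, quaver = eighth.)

52

Convert each value to eighth notes: minim = 4; semibreve tied to minim (semibreve + minim) = 12; minim rest = 4; semibreve tied to minim (semibreve + minim) = 12; quaver tied to crotchet (quaver + crotchet) = 3; dotted minim rest = 6; dotted crotchet = 3; a full eighth-note quintuplet (5 notes) (five quintuplet eighths span one half) = 4; quaver = 1; quaver tied to crotchet (quaver + crotchet) = 3.
Altogether 4 + 12 + 4 + 12 + 3 + 6 + 3 + 4 + 1 + 3 = 52 eighth notes.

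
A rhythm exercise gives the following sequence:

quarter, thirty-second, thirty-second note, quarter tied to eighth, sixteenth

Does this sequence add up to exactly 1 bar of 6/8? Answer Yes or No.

Yes

One bar of 6/8 = 24 thirty-second notes.
Working in thirty-second notes: quarter = 8; thirty-second = 1; thirty-second note = 1; quarter tied to eighth (quarter + eighth) = 12; sixteenth = 2.
Adding: 8 + 1 + 1 + 12 + 2 = 24.
24 equals 24, so the answer is Yes.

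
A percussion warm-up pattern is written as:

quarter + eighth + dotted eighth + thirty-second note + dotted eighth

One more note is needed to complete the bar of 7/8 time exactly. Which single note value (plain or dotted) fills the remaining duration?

dotted sixteenth note

The bar of 7/8 = 28 thirty-second notes.
Each duration in thirty-second notes: quarter = 8; eighth = 4; dotted eighth = 6; thirty-second note = 1; dotted eighth = 6.
Adding: 8 + 4 + 6 + 1 + 6 = 25.
Remaining: 28 − 25 = 3 thirty-second notes, which is a dotted sixteenth note.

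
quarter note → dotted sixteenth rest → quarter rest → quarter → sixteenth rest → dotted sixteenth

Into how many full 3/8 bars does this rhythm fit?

One bar of 3/8 = 12 thirty-second notes.
Working in thirty-second notes: quarter note = 8; dotted sixteenth rest = 3; quarter rest = 8; quarter = 8; sixteenth rest = 2; dotted sixteenth = 3.
Sum: 8 + 3 + 8 + 8 + 2 + 3 = 32.
32 ÷ 12 = 2 complete bars with 8 left over.

2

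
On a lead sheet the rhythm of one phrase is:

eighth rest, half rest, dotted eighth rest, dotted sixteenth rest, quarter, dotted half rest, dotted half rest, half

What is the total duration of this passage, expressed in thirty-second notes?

Convert each value to thirty-second notes: eighth rest = 4; half rest = 16; dotted eighth rest = 6; dotted sixteenth rest = 3; quarter = 8; dotted half rest = 24; dotted half rest = 24; half = 16.
Adding: 4 + 16 + 6 + 3 + 8 + 24 + 24 + 16 = 101 thirty-second notes.

101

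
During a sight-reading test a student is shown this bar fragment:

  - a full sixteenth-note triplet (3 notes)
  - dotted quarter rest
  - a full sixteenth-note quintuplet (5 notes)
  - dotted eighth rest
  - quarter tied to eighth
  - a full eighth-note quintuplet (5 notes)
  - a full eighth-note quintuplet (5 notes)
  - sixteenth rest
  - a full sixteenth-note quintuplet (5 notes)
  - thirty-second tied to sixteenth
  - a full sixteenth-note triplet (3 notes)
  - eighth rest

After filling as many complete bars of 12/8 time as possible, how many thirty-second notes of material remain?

47

One bar of 12/8 = 48 thirty-second notes.
Express everything in thirty-second notes: a full sixteenth-note triplet (3 notes) (three triplet sixteenths span one eighth) = 4; dotted quarter rest = 12; a full sixteenth-note quintuplet (5 notes) (five quintuplet sixteenths span one quarter) = 8; dotted eighth rest = 6; quarter tied to eighth (quarter + eighth) = 12; a full eighth-note quintuplet (5 notes) (five quintuplet eighths span one half) = 16; a full eighth-note quintuplet (5 notes) (five quintuplet eighths span one half) = 16; sixteenth rest = 2; a full sixteenth-note quintuplet (5 notes) (five quintuplet sixteenths span one quarter) = 8; thirty-second tied to sixteenth (thirty-second + sixteenth) = 3; a full sixteenth-note triplet (3 notes) (three triplet sixteenths span one eighth) = 4; eighth rest = 4.
Sum: 4 + 12 + 8 + 6 + 12 + 16 + 16 + 2 + 8 + 3 + 4 + 4 = 95.
95 ÷ 48 = 1 complete bar with 47 thirty-second notes remaining.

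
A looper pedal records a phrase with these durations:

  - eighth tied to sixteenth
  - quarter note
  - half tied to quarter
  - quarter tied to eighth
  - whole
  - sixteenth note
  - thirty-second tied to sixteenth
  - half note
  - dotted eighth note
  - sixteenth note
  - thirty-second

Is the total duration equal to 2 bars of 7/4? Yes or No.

Yes

One bar of 7/4 = 56 thirty-second notes, so 2 bars = 112.
Each duration in thirty-second notes: eighth tied to sixteenth (eighth + sixteenth) = 6; quarter note = 8; half tied to quarter (half + quarter) = 24; quarter tied to eighth (quarter + eighth) = 12; whole = 32; sixteenth note = 2; thirty-second tied to sixteenth (thirty-second + sixteenth) = 3; half note = 16; dotted eighth note = 6; sixteenth note = 2; thirty-second = 1.
Total: 6 + 8 + 24 + 12 + 32 + 2 + 3 + 16 + 6 + 2 + 1 = 112.
112 equals 112, so the answer is Yes.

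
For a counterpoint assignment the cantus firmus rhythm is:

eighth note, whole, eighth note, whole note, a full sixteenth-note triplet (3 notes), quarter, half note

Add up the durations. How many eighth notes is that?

Convert each value to eighth notes: eighth note = 1; whole = 8; eighth note = 1; whole note = 8; a full sixteenth-note triplet (3 notes) (three triplet sixteenths span one eighth) = 1; quarter = 2; half note = 4.
Adding: 1 + 8 + 1 + 8 + 1 + 2 + 4 = 25 eighth notes.

25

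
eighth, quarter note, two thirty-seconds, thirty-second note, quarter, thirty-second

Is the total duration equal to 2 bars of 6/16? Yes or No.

One bar of 6/16 = 12 thirty-second notes, so 2 bars = 24.
Working in thirty-second notes: eighth = 4; quarter note = 8; thirty-second = 1; thirty-second = 1; thirty-second note = 1; quarter = 8; thirty-second = 1.
Sum: 4 + 8 + 1 + 1 + 1 + 8 + 1 = 24.
24 equals 24, so the answer is Yes.

Yes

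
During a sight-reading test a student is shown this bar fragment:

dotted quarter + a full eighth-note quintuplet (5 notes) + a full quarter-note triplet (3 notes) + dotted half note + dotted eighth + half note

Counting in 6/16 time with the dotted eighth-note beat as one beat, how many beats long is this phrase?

15

One dotted eighth-note beat = 3 sixteenth notes.
In sixteenth notes: dotted quarter = 6; a full eighth-note quintuplet (5 notes) (five quintuplet eighths span one half) = 8; a full quarter-note triplet (3 notes) (three triplet quarters span one half) = 8; dotted half note = 12; dotted eighth = 3; half note = 8.
Sum: 6 + 8 + 8 + 12 + 3 + 8 = 45.
45 ÷ 3 = 15 beats.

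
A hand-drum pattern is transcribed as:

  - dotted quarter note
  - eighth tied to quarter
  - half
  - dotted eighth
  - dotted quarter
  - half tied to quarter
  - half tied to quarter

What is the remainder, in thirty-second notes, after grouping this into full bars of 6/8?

One bar of 6/8 = 12 sixteenth notes.
Each duration in sixteenth notes: dotted quarter note = 6; eighth tied to quarter (eighth + quarter) = 6; half = 8; dotted eighth = 3; dotted quarter = 6; half tied to quarter (half + quarter) = 12; half tied to quarter (half + quarter) = 12.
Adding: 6 + 6 + 8 + 3 + 6 + 12 + 12 = 53.
53 ÷ 12 = 4 complete bars with 5 sixteenth notes remaining = 10 thirty-second notes.

10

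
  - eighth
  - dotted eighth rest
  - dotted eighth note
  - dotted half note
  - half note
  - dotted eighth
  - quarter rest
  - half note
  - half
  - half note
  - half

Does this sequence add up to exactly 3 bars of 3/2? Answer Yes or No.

One bar of 3/2 = 24 sixteenth notes, so 3 bars = 72.
Express everything in sixteenth notes: eighth = 2; dotted eighth rest = 3; dotted eighth note = 3; dotted half note = 12; half note = 8; dotted eighth = 3; quarter rest = 4; half note = 8; half = 8; half note = 8; half = 8.
Sum: 2 + 3 + 3 + 12 + 8 + 3 + 4 + 8 + 8 + 8 + 8 = 67.
67 falls short of 72, so the answer is No.

No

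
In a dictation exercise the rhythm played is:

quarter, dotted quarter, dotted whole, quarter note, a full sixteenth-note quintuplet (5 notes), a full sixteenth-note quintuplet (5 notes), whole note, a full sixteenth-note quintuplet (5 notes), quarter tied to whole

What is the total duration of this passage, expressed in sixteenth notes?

Convert each value to sixteenth notes: quarter = 4; dotted quarter = 6; dotted whole = 24; quarter note = 4; a full sixteenth-note quintuplet (5 notes) (five quintuplet sixteenths span one quarter) = 4; a full sixteenth-note quintuplet (5 notes) (five quintuplet sixteenths span one quarter) = 4; whole note = 16; a full sixteenth-note quintuplet (5 notes) (five quintuplet sixteenths span one quarter) = 4; quarter tied to whole (quarter + whole) = 20.
Sum: 4 + 6 + 24 + 4 + 4 + 4 + 16 + 4 + 20 = 86 sixteenth notes.

86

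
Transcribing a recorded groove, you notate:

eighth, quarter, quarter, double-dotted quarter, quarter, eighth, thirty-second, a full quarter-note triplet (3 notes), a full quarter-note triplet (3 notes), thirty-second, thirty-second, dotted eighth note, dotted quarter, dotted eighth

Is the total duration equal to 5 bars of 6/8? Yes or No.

No

One bar of 6/8 = 24 thirty-second notes, so 5 bars = 120.
In thirty-second notes: eighth = 4; quarter = 8; quarter = 8; double-dotted quarter = 14; quarter = 8; eighth = 4; thirty-second = 1; a full quarter-note triplet (3 notes) (three triplet quarters span one half) = 16; a full quarter-note triplet (3 notes) (three triplet quarters span one half) = 16; thirty-second = 1; thirty-second = 1; dotted eighth note = 6; dotted quarter = 12; dotted eighth = 6.
Sum: 4 + 8 + 8 + 14 + 8 + 4 + 1 + 16 + 16 + 1 + 1 + 6 + 12 + 6 = 105.
105 falls short of 120, so the answer is No.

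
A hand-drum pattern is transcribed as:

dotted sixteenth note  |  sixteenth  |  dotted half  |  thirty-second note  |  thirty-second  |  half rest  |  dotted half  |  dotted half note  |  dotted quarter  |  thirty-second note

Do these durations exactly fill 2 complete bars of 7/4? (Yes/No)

No

One bar of 7/4 = 56 thirty-second notes, so 2 bars = 112.
In thirty-second notes: dotted sixteenth note = 3; sixteenth = 2; dotted half = 24; thirty-second note = 1; thirty-second = 1; half rest = 16; dotted half = 24; dotted half note = 24; dotted quarter = 12; thirty-second note = 1.
Total: 3 + 2 + 24 + 1 + 1 + 16 + 24 + 24 + 12 + 1 = 108.
108 falls short of 112, so the answer is No.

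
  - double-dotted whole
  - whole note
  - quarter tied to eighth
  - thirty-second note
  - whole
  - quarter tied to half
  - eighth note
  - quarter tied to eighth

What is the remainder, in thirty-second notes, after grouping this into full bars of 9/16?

11

One bar of 9/16 = 18 thirty-second notes.
Convert each value to thirty-second notes: double-dotted whole = 56; whole note = 32; quarter tied to eighth (quarter + eighth) = 12; thirty-second note = 1; whole = 32; quarter tied to half (quarter + half) = 24; eighth note = 4; quarter tied to eighth (quarter + eighth) = 12.
Total: 56 + 32 + 12 + 1 + 32 + 24 + 4 + 12 = 173.
173 ÷ 18 = 9 complete bars with 11 thirty-second notes remaining.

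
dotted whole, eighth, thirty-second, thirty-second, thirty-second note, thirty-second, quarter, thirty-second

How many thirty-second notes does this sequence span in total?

65

Express everything in thirty-second notes: dotted whole = 48; eighth = 4; thirty-second = 1; thirty-second = 1; thirty-second note = 1; thirty-second = 1; quarter = 8; thirty-second = 1.
Total: 48 + 4 + 1 + 1 + 1 + 1 + 8 + 1 = 65 thirty-second notes.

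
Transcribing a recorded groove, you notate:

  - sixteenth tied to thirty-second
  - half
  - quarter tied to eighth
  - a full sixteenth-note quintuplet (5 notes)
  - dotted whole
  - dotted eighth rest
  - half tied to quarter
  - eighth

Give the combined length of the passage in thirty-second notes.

Working in thirty-second notes: sixteenth tied to thirty-second (sixteenth + thirty-second) = 3; half = 16; quarter tied to eighth (quarter + eighth) = 12; a full sixteenth-note quintuplet (5 notes) (five quintuplet sixteenths span one quarter) = 8; dotted whole = 48; dotted eighth rest = 6; half tied to quarter (half + quarter) = 24; eighth = 4.
Altogether 3 + 16 + 12 + 8 + 48 + 6 + 24 + 4 = 121 thirty-second notes.

121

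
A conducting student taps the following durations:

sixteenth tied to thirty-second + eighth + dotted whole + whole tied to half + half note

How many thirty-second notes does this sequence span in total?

119

Each duration in thirty-second notes: sixteenth tied to thirty-second (sixteenth + thirty-second) = 3; eighth = 4; dotted whole = 48; whole tied to half (whole + half) = 48; half note = 16.
Total: 3 + 4 + 48 + 48 + 16 = 119 thirty-second notes.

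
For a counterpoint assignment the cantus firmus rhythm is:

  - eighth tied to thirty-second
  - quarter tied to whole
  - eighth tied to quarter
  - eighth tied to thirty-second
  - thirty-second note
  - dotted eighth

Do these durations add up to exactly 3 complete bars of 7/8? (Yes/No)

No

One bar of 7/8 = 28 thirty-second notes, so 3 bars = 84.
Convert each value to thirty-second notes: eighth tied to thirty-second (eighth + thirty-second) = 5; quarter tied to whole (quarter + whole) = 40; eighth tied to quarter (eighth + quarter) = 12; eighth tied to thirty-second (eighth + thirty-second) = 5; thirty-second note = 1; dotted eighth = 6.
Total: 5 + 40 + 12 + 5 + 1 + 6 = 69.
69 falls short of 84, so the answer is No.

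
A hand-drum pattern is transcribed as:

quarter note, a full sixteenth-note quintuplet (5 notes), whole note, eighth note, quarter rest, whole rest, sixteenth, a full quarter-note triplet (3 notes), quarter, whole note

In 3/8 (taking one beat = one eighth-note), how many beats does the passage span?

37.5

One eighth-note beat = 2 sixteenth notes.
In sixteenth notes: quarter note = 4; a full sixteenth-note quintuplet (5 notes) (five quintuplet sixteenths span one quarter) = 4; whole note = 16; eighth note = 2; quarter rest = 4; whole rest = 16; sixteenth = 1; a full quarter-note triplet (3 notes) (three triplet quarters span one half) = 8; quarter = 4; whole note = 16.
Adding: 4 + 4 + 16 + 2 + 4 + 16 + 1 + 8 + 4 + 16 = 75.
75 ÷ 2 = 37.5 beats.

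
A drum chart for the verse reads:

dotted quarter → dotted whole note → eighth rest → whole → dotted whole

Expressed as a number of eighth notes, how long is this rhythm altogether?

Express everything in eighth notes: dotted quarter = 3; dotted whole note = 12; eighth rest = 1; whole = 8; dotted whole = 12.
Total: 3 + 12 + 1 + 8 + 12 = 36 eighth notes.

36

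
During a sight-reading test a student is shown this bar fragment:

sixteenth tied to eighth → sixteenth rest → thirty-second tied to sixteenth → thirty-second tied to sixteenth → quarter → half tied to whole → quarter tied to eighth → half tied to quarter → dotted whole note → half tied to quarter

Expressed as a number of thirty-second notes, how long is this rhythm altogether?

Convert each value to thirty-second notes: sixteenth tied to eighth (sixteenth + eighth) = 6; sixteenth rest = 2; thirty-second tied to sixteenth (thirty-second + sixteenth) = 3; thirty-second tied to sixteenth (thirty-second + sixteenth) = 3; quarter = 8; half tied to whole (half + whole) = 48; quarter tied to eighth (quarter + eighth) = 12; half tied to quarter (half + quarter) = 24; dotted whole note = 48; half tied to quarter (half + quarter) = 24.
Sum: 6 + 2 + 3 + 3 + 8 + 48 + 12 + 24 + 48 + 24 = 178 thirty-second notes.

178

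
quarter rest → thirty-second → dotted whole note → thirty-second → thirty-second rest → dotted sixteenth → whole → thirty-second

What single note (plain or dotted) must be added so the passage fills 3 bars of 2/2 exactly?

thirty-second note

3 bars of 2/2 = 96 thirty-second notes.
Each duration in thirty-second notes: quarter rest = 8; thirty-second = 1; dotted whole note = 48; thirty-second = 1; thirty-second rest = 1; dotted sixteenth = 3; whole = 32; thirty-second = 1.
Total: 8 + 1 + 48 + 1 + 1 + 3 + 32 + 1 = 95.
Remaining: 96 − 95 = 1 thirty-second note, which is a thirty-second note.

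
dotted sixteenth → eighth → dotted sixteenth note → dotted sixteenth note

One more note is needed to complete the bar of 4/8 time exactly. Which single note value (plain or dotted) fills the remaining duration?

dotted sixteenth note

The bar of 4/8 = 16 thirty-second notes.
Convert each value to thirty-second notes: dotted sixteenth = 3; eighth = 4; dotted sixteenth note = 3; dotted sixteenth note = 3.
Total: 3 + 4 + 3 + 3 = 13.
Remaining: 16 − 13 = 3 thirty-second notes, which is a dotted sixteenth note.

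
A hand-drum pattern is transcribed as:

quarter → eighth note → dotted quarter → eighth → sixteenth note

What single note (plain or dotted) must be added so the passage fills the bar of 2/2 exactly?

sixteenth note

The bar of 2/2 = 16 sixteenth notes.
Each duration in sixteenth notes: quarter = 4; eighth note = 2; dotted quarter = 6; eighth = 2; sixteenth note = 1.
Sum: 4 + 2 + 6 + 2 + 1 = 15.
Remaining: 16 − 15 = 1 sixteenth note, which is a sixteenth note.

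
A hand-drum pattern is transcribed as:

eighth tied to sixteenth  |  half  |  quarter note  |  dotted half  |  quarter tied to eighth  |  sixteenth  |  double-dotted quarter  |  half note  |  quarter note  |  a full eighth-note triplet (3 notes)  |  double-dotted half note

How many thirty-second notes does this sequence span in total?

142

Each duration in thirty-second notes: eighth tied to sixteenth (eighth + sixteenth) = 6; half = 16; quarter note = 8; dotted half = 24; quarter tied to eighth (quarter + eighth) = 12; sixteenth = 2; double-dotted quarter = 14; half note = 16; quarter note = 8; a full eighth-note triplet (3 notes) (three triplet eighths span one quarter) = 8; double-dotted half note = 28.
Adding: 6 + 16 + 8 + 24 + 12 + 2 + 14 + 16 + 8 + 8 + 28 = 142 thirty-second notes.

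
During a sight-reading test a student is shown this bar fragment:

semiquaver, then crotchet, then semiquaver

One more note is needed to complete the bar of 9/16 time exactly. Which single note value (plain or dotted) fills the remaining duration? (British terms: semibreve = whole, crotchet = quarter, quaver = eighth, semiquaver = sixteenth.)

dotted eighth note

The bar of 9/16 = 9 sixteenth notes.
Convert each value to sixteenth notes: semiquaver = 1; crotchet = 4; semiquaver = 1.
Total: 1 + 4 + 1 = 6.
Remaining: 9 − 6 = 3 sixteenth notes, which is a dotted eighth note.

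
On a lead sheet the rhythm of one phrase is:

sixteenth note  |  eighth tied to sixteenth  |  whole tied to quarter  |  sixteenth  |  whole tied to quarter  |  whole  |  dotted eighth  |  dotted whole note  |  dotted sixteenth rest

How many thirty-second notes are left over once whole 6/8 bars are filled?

11

One bar of 6/8 = 24 thirty-second notes.
Convert each value to thirty-second notes: sixteenth note = 2; eighth tied to sixteenth (eighth + sixteenth) = 6; whole tied to quarter (whole + quarter) = 40; sixteenth = 2; whole tied to quarter (whole + quarter) = 40; whole = 32; dotted eighth = 6; dotted whole note = 48; dotted sixteenth rest = 3.
Altogether 2 + 6 + 40 + 2 + 40 + 32 + 6 + 48 + 3 = 179.
179 ÷ 24 = 7 complete bars with 11 thirty-second notes remaining.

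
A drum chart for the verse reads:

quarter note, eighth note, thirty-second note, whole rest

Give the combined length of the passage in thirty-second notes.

In thirty-second notes: quarter note = 8; eighth note = 4; thirty-second note = 1; whole rest = 32.
Total: 8 + 4 + 1 + 32 = 45 thirty-second notes.

45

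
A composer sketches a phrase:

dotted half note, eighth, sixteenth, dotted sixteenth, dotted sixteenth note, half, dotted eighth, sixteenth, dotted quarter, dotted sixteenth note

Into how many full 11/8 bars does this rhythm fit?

One bar of 11/8 = 44 thirty-second notes.
In thirty-second notes: dotted half note = 24; eighth = 4; sixteenth = 2; dotted sixteenth = 3; dotted sixteenth note = 3; half = 16; dotted eighth = 6; sixteenth = 2; dotted quarter = 12; dotted sixteenth note = 3.
Total: 24 + 4 + 2 + 3 + 3 + 16 + 6 + 2 + 12 + 3 = 75.
75 ÷ 44 = 1 complete bar with 31 left over.

1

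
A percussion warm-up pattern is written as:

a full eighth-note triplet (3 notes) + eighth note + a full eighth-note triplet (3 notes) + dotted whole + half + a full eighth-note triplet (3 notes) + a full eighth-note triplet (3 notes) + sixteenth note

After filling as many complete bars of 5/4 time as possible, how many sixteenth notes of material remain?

11

One bar of 5/4 = 20 sixteenth notes.
Express everything in sixteenth notes: a full eighth-note triplet (3 notes) (three triplet eighths span one quarter) = 4; eighth note = 2; a full eighth-note triplet (3 notes) (three triplet eighths span one quarter) = 4; dotted whole = 24; half = 8; a full eighth-note triplet (3 notes) (three triplet eighths span one quarter) = 4; a full eighth-note triplet (3 notes) (three triplet eighths span one quarter) = 4; sixteenth note = 1.
Sum: 4 + 2 + 4 + 24 + 8 + 4 + 4 + 1 = 51.
51 ÷ 20 = 2 complete bars with 11 sixteenth notes remaining.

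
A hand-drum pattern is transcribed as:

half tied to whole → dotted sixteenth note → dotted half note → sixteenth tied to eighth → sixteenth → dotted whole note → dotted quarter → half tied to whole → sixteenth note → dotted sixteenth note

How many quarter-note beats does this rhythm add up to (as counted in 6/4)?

24.5

One quarter-note beat = 8 thirty-second notes.
Convert each value to thirty-second notes: half tied to whole (half + whole) = 48; dotted sixteenth note = 3; dotted half note = 24; sixteenth tied to eighth (sixteenth + eighth) = 6; sixteenth = 2; dotted whole note = 48; dotted quarter = 12; half tied to whole (half + whole) = 48; sixteenth note = 2; dotted sixteenth note = 3.
Adding: 48 + 3 + 24 + 6 + 2 + 48 + 12 + 48 + 2 + 3 = 196.
196 ÷ 8 = 24.5 beats.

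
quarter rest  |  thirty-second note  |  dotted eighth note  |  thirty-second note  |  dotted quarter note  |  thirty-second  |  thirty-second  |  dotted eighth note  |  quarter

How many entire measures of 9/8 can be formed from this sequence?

One bar of 9/8 = 36 thirty-second notes.
Convert each value to thirty-second notes: quarter rest = 8; thirty-second note = 1; dotted eighth note = 6; thirty-second note = 1; dotted quarter note = 12; thirty-second = 1; thirty-second = 1; dotted eighth note = 6; quarter = 8.
Sum: 8 + 1 + 6 + 1 + 12 + 1 + 1 + 6 + 8 = 44.
44 ÷ 36 = 1 complete bar with 8 left over.

1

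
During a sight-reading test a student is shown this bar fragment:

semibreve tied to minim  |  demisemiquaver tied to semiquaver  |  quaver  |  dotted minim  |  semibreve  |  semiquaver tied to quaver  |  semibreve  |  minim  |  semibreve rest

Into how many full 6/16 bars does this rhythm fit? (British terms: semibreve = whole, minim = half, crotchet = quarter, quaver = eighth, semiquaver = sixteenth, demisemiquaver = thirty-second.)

One bar of 6/16 = 12 thirty-second notes.
Each duration in thirty-second notes: semibreve tied to minim (semibreve + minim) = 48; demisemiquaver tied to semiquaver (demisemiquaver + semiquaver) = 3; quaver = 4; dotted minim = 24; semibreve = 32; semiquaver tied to quaver (semiquaver + quaver) = 6; semibreve = 32; minim = 16; semibreve rest = 32.
Total: 48 + 3 + 4 + 24 + 32 + 6 + 32 + 16 + 32 = 197.
197 ÷ 12 = 16 complete bars with 5 left over.

16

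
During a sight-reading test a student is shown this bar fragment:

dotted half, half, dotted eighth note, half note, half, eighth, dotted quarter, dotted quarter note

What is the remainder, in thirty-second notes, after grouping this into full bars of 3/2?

One bar of 3/2 = 24 sixteenth notes.
Each duration in sixteenth notes: dotted half = 12; half = 8; dotted eighth note = 3; half note = 8; half = 8; eighth = 2; dotted quarter = 6; dotted quarter note = 6.
Adding: 12 + 8 + 3 + 8 + 8 + 2 + 6 + 6 = 53.
53 ÷ 24 = 2 complete bars with 5 sixteenth notes remaining = 10 thirty-second notes.

10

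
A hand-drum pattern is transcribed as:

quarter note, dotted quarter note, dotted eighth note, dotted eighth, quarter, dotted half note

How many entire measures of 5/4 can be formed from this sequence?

1

One bar of 5/4 = 20 sixteenth notes.
In sixteenth notes: quarter note = 4; dotted quarter note = 6; dotted eighth note = 3; dotted eighth = 3; quarter = 4; dotted half note = 12.
Adding: 4 + 6 + 3 + 3 + 4 + 12 = 32.
32 ÷ 20 = 1 complete bar with 12 left over.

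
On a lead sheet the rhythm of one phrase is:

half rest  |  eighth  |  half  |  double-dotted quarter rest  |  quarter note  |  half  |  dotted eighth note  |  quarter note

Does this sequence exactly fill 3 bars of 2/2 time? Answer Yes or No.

No

One bar of 2/2 = 16 sixteenth notes, so 3 bars = 48.
Working in sixteenth notes: half rest = 8; eighth = 2; half = 8; double-dotted quarter rest = 7; quarter note = 4; half = 8; dotted eighth note = 3; quarter note = 4.
Sum: 8 + 2 + 8 + 7 + 4 + 8 + 3 + 4 = 44.
44 falls short of 48, so the answer is No.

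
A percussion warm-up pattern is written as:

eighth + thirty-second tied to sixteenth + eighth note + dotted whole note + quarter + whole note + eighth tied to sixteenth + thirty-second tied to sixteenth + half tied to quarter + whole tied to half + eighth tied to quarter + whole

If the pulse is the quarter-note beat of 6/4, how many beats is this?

28

One quarter-note beat = 8 thirty-second notes.
Working in thirty-second notes: eighth = 4; thirty-second tied to sixteenth (thirty-second + sixteenth) = 3; eighth note = 4; dotted whole note = 48; quarter = 8; whole note = 32; eighth tied to sixteenth (eighth + sixteenth) = 6; thirty-second tied to sixteenth (thirty-second + sixteenth) = 3; half tied to quarter (half + quarter) = 24; whole tied to half (whole + half) = 48; eighth tied to quarter (eighth + quarter) = 12; whole = 32.
Sum: 4 + 3 + 4 + 48 + 8 + 32 + 6 + 3 + 24 + 48 + 12 + 32 = 224.
224 ÷ 8 = 28 beats.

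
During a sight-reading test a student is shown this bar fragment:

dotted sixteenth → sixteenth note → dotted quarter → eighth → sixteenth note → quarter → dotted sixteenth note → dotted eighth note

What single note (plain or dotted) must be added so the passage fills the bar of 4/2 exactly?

dotted half note

The bar of 4/2 = 64 thirty-second notes.
In thirty-second notes: dotted sixteenth = 3; sixteenth note = 2; dotted quarter = 12; eighth = 4; sixteenth note = 2; quarter = 8; dotted sixteenth note = 3; dotted eighth note = 6.
Sum: 3 + 2 + 12 + 4 + 2 + 8 + 3 + 6 = 40.
Remaining: 64 − 40 = 24 thirty-second notes, which is a dotted half note.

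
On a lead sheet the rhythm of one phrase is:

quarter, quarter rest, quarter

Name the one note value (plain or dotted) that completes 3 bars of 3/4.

dotted whole note

3 bars of 3/4 = 9 quarter notes.
Working in quarter notes: quarter = 1; quarter rest = 1; quarter = 1.
Total: 1 + 1 + 1 = 3.
Remaining: 9 − 3 = 6 quarter notes, which is a dotted whole note.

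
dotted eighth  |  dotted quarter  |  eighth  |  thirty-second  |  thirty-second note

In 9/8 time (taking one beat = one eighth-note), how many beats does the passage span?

One eighth-note beat = 4 thirty-second notes.
Express everything in thirty-second notes: dotted eighth = 6; dotted quarter = 12; eighth = 4; thirty-second = 1; thirty-second note = 1.
Altogether 6 + 12 + 4 + 1 + 1 = 24.
24 ÷ 4 = 6 beats.

6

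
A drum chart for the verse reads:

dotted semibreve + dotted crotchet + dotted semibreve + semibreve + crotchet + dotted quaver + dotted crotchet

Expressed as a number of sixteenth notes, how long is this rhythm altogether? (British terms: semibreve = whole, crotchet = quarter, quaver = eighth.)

In sixteenth notes: dotted semibreve = 24; dotted crotchet = 6; dotted semibreve = 24; semibreve = 16; crotchet = 4; dotted quaver = 3; dotted crotchet = 6.
Altogether 24 + 6 + 24 + 16 + 4 + 3 + 6 = 83 sixteenth notes.

83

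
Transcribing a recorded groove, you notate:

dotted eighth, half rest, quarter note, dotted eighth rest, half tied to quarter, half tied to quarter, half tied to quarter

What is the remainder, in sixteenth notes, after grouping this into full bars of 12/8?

6

One bar of 12/8 = 24 sixteenth notes.
In sixteenth notes: dotted eighth = 3; half rest = 8; quarter note = 4; dotted eighth rest = 3; half tied to quarter (half + quarter) = 12; half tied to quarter (half + quarter) = 12; half tied to quarter (half + quarter) = 12.
Altogether 3 + 8 + 4 + 3 + 12 + 12 + 12 = 54.
54 ÷ 24 = 2 complete bars with 6 sixteenth notes remaining.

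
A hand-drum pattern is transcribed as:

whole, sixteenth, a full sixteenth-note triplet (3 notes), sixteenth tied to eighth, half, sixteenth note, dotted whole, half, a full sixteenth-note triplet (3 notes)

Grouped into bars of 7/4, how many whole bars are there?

2

One bar of 7/4 = 28 sixteenth notes.
Convert each value to sixteenth notes: whole = 16; sixteenth = 1; a full sixteenth-note triplet (3 notes) (three triplet sixteenths span one eighth) = 2; sixteenth tied to eighth (sixteenth + eighth) = 3; half = 8; sixteenth note = 1; dotted whole = 24; half = 8; a full sixteenth-note triplet (3 notes) (three triplet sixteenths span one eighth) = 2.
Sum: 16 + 1 + 2 + 3 + 8 + 1 + 24 + 8 + 2 = 65.
65 ÷ 28 = 2 complete bars with 9 left over.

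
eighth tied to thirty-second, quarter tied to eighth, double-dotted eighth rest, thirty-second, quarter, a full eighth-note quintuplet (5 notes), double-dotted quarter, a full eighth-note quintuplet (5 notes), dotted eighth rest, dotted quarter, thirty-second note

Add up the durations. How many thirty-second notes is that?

Each duration in thirty-second notes: eighth tied to thirty-second (eighth + thirty-second) = 5; quarter tied to eighth (quarter + eighth) = 12; double-dotted eighth rest = 7; thirty-second = 1; quarter = 8; a full eighth-note quintuplet (5 notes) (five quintuplet eighths span one half) = 16; double-dotted quarter = 14; a full eighth-note quintuplet (5 notes) (five quintuplet eighths span one half) = 16; dotted eighth rest = 6; dotted quarter = 12; thirty-second note = 1.
Sum: 5 + 12 + 7 + 1 + 8 + 16 + 14 + 16 + 6 + 12 + 1 = 98 thirty-second notes.

98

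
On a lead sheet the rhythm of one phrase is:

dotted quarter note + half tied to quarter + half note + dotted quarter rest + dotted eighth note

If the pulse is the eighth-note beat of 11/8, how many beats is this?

One eighth-note beat = 2 sixteenth notes.
In sixteenth notes: dotted quarter note = 6; half tied to quarter (half + quarter) = 12; half note = 8; dotted quarter rest = 6; dotted eighth note = 3.
Total: 6 + 12 + 8 + 6 + 3 = 35.
35 ÷ 2 = 17.5 beats.

17.5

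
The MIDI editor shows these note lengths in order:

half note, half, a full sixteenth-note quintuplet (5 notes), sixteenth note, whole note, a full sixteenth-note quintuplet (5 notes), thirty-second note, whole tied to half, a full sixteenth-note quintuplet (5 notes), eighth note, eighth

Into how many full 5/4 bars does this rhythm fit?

One bar of 5/4 = 40 thirty-second notes.
Working in thirty-second notes: half note = 16; half = 16; a full sixteenth-note quintuplet (5 notes) (five quintuplet sixteenths span one quarter) = 8; sixteenth note = 2; whole note = 32; a full sixteenth-note quintuplet (5 notes) (five quintuplet sixteenths span one quarter) = 8; thirty-second note = 1; whole tied to half (whole + half) = 48; a full sixteenth-note quintuplet (5 notes) (five quintuplet sixteenths span one quarter) = 8; eighth note = 4; eighth = 4.
Total: 16 + 16 + 8 + 2 + 32 + 8 + 1 + 48 + 8 + 4 + 4 = 147.
147 ÷ 40 = 3 complete bars with 27 left over.

3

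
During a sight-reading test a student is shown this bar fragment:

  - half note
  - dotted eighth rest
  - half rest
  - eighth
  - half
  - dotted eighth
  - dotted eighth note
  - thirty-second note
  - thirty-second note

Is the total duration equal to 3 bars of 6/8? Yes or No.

One bar of 6/8 = 24 thirty-second notes, so 3 bars = 72.
In thirty-second notes: half note = 16; dotted eighth rest = 6; half rest = 16; eighth = 4; half = 16; dotted eighth = 6; dotted eighth note = 6; thirty-second note = 1; thirty-second note = 1.
Adding: 16 + 6 + 16 + 4 + 16 + 6 + 6 + 1 + 1 = 72.
72 equals 72, so the answer is Yes.

Yes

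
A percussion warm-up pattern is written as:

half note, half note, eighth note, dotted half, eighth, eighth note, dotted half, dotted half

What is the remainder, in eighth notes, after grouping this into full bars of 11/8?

7

One bar of 11/8 = 11 eighth notes.
Express everything in eighth notes: half note = 4; half note = 4; eighth note = 1; dotted half = 6; eighth = 1; eighth note = 1; dotted half = 6; dotted half = 6.
Adding: 4 + 4 + 1 + 6 + 1 + 1 + 6 + 6 = 29.
29 ÷ 11 = 2 complete bars with 7 eighth notes remaining.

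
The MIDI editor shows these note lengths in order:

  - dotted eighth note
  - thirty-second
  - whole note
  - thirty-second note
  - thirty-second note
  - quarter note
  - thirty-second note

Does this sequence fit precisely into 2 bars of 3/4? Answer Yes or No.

One bar of 3/4 = 24 thirty-second notes, so 2 bars = 48.
In thirty-second notes: dotted eighth note = 6; thirty-second = 1; whole note = 32; thirty-second note = 1; thirty-second note = 1; quarter note = 8; thirty-second note = 1.
Sum: 6 + 1 + 32 + 1 + 1 + 8 + 1 = 50.
50 exceeds 48, so the answer is No.

No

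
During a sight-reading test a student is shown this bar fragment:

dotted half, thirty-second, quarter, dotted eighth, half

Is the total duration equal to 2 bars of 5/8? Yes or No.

One bar of 5/8 = 20 thirty-second notes, so 2 bars = 40.
Express everything in thirty-second notes: dotted half = 24; thirty-second = 1; quarter = 8; dotted eighth = 6; half = 16.
Altogether 24 + 1 + 8 + 6 + 16 = 55.
55 exceeds 40, so the answer is No.

No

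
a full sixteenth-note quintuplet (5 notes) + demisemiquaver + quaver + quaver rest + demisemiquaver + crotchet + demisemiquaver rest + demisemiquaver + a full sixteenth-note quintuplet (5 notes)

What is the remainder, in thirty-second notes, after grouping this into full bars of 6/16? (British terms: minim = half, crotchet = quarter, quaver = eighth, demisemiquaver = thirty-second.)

One bar of 6/16 = 12 thirty-second notes.
In thirty-second notes: a full sixteenth-note quintuplet (5 notes) (five quintuplet sixteenths span one quarter) = 8; demisemiquaver = 1; quaver = 4; quaver rest = 4; demisemiquaver = 1; crotchet = 8; demisemiquaver rest = 1; demisemiquaver = 1; a full sixteenth-note quintuplet (5 notes) (five quintuplet sixteenths span one quarter) = 8.
Altogether 8 + 1 + 4 + 4 + 1 + 8 + 1 + 1 + 8 = 36.
36 ÷ 12 = 3 complete bars with 0 thirty-second notes remaining.

0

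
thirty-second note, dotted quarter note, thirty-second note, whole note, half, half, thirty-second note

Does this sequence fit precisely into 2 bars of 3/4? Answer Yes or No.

One bar of 3/4 = 24 thirty-second notes, so 2 bars = 48.
Each duration in thirty-second notes: thirty-second note = 1; dotted quarter note = 12; thirty-second note = 1; whole note = 32; half = 16; half = 16; thirty-second note = 1.
Sum: 1 + 12 + 1 + 32 + 16 + 16 + 1 = 79.
79 exceeds 48, so the answer is No.

No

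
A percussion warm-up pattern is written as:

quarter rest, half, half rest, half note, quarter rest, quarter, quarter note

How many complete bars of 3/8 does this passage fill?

6

One bar of 3/8 = 3 eighth notes.
Working in eighth notes: quarter rest = 2; half = 4; half rest = 4; half note = 4; quarter rest = 2; quarter = 2; quarter note = 2.
Total: 2 + 4 + 4 + 4 + 2 + 2 + 2 = 20.
20 ÷ 3 = 6 complete bars with 2 left over.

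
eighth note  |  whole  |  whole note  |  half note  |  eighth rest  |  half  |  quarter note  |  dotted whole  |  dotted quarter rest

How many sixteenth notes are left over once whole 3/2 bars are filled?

14

One bar of 3/2 = 12 eighth notes.
Express everything in eighth notes: eighth note = 1; whole = 8; whole note = 8; half note = 4; eighth rest = 1; half = 4; quarter note = 2; dotted whole = 12; dotted quarter rest = 3.
Total: 1 + 8 + 8 + 4 + 1 + 4 + 2 + 12 + 3 = 43.
43 ÷ 12 = 3 complete bars with 7 eighth notes remaining = 14 sixteenth notes.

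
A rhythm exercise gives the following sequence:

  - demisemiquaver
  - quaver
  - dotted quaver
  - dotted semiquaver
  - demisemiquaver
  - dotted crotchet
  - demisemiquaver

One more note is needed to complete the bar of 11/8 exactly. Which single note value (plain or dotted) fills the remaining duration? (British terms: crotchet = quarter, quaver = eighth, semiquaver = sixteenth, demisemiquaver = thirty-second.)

The bar of 11/8 = 44 thirty-second notes.
In thirty-second notes: demisemiquaver = 1; quaver = 4; dotted quaver = 6; dotted semiquaver = 3; demisemiquaver = 1; dotted crotchet = 12; demisemiquaver = 1.
Adding: 1 + 4 + 6 + 3 + 1 + 12 + 1 = 28.
Remaining: 44 − 28 = 16 thirty-second notes, which is a half note.

half note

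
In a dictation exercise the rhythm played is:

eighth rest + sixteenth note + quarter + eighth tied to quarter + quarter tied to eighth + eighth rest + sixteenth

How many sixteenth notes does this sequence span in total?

22

Express everything in sixteenth notes: eighth rest = 2; sixteenth note = 1; quarter = 4; eighth tied to quarter (eighth + quarter) = 6; quarter tied to eighth (quarter + eighth) = 6; eighth rest = 2; sixteenth = 1.
Adding: 2 + 1 + 4 + 6 + 6 + 2 + 1 = 22 sixteenth notes.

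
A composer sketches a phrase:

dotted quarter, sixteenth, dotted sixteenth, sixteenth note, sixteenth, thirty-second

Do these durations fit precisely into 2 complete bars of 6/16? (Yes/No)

No

One bar of 6/16 = 12 thirty-second notes, so 2 bars = 24.
Working in thirty-second notes: dotted quarter = 12; sixteenth = 2; dotted sixteenth = 3; sixteenth note = 2; sixteenth = 2; thirty-second = 1.
Altogether 12 + 2 + 3 + 2 + 2 + 1 = 22.
22 falls short of 24, so the answer is No.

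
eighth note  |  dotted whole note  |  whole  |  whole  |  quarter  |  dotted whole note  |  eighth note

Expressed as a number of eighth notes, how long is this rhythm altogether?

44

In eighth notes: eighth note = 1; dotted whole note = 12; whole = 8; whole = 8; quarter = 2; dotted whole note = 12; eighth note = 1.
Sum: 1 + 12 + 8 + 8 + 2 + 12 + 1 = 44 eighth notes.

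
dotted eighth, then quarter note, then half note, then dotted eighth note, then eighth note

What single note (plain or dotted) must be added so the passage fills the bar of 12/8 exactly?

The bar of 12/8 = 24 sixteenth notes.
Each duration in sixteenth notes: dotted eighth = 3; quarter note = 4; half note = 8; dotted eighth note = 3; eighth note = 2.
Adding: 3 + 4 + 8 + 3 + 2 = 20.
Remaining: 24 − 20 = 4 sixteenth notes, which is a quarter note.

quarter note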